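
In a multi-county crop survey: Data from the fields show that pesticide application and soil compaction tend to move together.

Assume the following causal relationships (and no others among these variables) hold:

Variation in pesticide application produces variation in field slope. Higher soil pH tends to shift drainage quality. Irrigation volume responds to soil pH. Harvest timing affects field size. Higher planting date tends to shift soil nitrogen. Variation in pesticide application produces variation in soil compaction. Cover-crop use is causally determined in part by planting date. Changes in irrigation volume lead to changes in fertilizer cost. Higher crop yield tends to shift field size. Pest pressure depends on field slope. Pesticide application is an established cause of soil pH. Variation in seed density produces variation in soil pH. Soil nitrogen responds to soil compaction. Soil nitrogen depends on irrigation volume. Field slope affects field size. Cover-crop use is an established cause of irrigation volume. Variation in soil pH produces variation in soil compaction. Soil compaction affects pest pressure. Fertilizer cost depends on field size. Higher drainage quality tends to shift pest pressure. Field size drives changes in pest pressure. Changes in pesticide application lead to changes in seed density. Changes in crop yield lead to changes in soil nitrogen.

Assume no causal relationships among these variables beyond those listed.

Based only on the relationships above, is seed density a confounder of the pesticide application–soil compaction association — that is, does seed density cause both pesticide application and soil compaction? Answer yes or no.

Seed density has no stated causal path to pesticide application. A confounder must cause both variables, so seed density does not qualify.

no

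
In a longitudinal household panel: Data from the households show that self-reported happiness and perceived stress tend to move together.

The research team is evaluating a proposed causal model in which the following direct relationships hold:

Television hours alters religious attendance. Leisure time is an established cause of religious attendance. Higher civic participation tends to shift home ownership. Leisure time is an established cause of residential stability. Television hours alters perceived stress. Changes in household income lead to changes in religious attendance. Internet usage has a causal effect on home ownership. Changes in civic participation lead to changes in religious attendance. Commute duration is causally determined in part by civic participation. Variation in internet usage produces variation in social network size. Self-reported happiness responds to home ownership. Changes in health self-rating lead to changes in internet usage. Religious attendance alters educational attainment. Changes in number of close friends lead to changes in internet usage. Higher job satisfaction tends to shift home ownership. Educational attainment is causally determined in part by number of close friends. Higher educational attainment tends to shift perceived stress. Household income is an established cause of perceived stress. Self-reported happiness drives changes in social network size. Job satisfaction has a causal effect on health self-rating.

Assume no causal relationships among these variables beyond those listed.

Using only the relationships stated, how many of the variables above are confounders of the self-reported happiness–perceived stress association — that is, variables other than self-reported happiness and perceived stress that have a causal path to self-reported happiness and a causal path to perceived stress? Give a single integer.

The common causes are: civic participation (to self-reported happiness via civic participation → home ownership → self-reported happiness; to perceived stress via civic participation → religious attendance → educational attainment → perceived stress); number of close friends (to self-reported happiness via number of close friends → internet usage → home ownership → self-reported happiness; to perceived stress via number of close friends → educational attainment → perceived stress).
Every other variable lacks a causal path to at least one of self-reported happiness and perceived stress.

2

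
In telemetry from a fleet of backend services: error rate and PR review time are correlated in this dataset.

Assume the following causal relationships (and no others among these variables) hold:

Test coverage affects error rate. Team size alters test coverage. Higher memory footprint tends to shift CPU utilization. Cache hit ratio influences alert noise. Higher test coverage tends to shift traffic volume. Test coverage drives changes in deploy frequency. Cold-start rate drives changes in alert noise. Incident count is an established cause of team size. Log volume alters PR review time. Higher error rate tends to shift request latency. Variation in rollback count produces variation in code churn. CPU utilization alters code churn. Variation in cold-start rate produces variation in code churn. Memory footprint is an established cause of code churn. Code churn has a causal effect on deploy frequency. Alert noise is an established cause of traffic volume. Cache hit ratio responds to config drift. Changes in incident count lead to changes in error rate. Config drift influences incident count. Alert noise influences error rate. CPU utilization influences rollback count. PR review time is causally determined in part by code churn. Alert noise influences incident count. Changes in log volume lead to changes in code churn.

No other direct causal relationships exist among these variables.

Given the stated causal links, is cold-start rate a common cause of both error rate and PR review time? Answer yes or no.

yes

Cold-start rate has a causal path to error rate (cold-start rate → alert noise → error rate) and to PR review time (cold-start rate → code churn → PR review time), so it is a common cause of both — a confounder.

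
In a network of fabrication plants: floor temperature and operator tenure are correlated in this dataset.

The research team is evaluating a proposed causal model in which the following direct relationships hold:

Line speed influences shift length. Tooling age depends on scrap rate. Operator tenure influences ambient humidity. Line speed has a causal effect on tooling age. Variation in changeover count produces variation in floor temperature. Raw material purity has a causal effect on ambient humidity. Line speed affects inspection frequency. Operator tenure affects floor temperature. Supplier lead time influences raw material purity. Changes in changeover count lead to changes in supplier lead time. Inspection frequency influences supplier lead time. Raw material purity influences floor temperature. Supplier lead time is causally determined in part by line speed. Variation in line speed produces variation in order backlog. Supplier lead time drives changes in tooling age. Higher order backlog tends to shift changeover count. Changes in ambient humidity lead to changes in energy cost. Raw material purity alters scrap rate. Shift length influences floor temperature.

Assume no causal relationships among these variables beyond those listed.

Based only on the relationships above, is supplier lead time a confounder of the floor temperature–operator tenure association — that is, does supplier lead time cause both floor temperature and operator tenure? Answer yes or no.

no

Supplier lead time has no stated causal path to operator tenure. A confounder must cause both variables, so supplier lead time does not qualify.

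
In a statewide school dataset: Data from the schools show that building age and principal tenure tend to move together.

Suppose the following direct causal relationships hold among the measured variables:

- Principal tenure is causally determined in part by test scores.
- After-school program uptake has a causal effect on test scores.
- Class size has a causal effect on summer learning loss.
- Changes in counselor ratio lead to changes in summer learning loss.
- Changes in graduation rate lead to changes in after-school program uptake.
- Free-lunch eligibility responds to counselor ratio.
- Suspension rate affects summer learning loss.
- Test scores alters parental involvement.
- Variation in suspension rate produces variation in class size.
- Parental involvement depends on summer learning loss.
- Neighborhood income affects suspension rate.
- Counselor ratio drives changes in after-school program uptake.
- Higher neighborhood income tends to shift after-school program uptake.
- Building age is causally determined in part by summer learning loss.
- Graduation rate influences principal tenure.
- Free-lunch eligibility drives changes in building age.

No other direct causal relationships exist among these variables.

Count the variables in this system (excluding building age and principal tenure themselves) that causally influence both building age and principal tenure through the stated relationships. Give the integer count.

2

The common causes are: counselor ratio (to building age via counselor ratio → free-lunch eligibility → building age; to principal tenure via counselor ratio → after-school program uptake → test scores → principal tenure); neighborhood income (to building age via neighborhood income → suspension rate → summer learning loss → building age; to principal tenure via neighborhood income → after-school program uptake → test scores → principal tenure).
Every other variable lacks a causal path to at least one of building age and principal tenure.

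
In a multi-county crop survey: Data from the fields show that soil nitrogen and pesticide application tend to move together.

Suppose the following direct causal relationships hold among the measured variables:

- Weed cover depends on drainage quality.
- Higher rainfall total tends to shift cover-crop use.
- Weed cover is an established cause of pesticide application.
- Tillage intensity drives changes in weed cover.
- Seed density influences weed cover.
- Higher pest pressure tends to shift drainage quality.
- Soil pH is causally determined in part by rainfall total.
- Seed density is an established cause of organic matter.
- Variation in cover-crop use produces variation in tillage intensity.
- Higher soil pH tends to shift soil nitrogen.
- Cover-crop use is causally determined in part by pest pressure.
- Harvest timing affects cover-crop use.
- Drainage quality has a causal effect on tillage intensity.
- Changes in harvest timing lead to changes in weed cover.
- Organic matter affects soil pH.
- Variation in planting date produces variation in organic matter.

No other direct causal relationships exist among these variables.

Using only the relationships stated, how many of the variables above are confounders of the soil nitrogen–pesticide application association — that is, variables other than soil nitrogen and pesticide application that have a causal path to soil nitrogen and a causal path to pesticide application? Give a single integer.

The common causes are: rainfall total (to soil nitrogen via rainfall total → soil pH → soil nitrogen; to pesticide application via rainfall total → cover-crop use → tillage intensity → weed cover → pesticide application); seed density (to soil nitrogen via seed density → organic matter → soil pH → soil nitrogen; to pesticide application via seed density → weed cover → pesticide application).
Every other variable lacks a causal path to at least one of soil nitrogen and pesticide application.

2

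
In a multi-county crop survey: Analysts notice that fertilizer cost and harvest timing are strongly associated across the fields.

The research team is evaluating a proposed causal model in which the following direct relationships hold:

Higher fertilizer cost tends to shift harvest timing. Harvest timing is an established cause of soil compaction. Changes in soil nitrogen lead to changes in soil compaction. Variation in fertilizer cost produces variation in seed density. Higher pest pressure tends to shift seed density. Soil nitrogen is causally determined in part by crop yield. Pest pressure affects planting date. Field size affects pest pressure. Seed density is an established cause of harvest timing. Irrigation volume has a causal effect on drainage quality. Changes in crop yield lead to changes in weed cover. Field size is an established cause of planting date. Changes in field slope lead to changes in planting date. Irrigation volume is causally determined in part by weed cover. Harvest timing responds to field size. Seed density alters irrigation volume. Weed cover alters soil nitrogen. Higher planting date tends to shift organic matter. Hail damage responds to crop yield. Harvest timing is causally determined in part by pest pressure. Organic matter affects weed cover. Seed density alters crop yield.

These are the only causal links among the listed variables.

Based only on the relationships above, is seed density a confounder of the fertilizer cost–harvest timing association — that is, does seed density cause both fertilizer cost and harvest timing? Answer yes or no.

Seed density has no stated causal path to fertilizer cost. A confounder must cause both variables, so seed density does not qualify.

no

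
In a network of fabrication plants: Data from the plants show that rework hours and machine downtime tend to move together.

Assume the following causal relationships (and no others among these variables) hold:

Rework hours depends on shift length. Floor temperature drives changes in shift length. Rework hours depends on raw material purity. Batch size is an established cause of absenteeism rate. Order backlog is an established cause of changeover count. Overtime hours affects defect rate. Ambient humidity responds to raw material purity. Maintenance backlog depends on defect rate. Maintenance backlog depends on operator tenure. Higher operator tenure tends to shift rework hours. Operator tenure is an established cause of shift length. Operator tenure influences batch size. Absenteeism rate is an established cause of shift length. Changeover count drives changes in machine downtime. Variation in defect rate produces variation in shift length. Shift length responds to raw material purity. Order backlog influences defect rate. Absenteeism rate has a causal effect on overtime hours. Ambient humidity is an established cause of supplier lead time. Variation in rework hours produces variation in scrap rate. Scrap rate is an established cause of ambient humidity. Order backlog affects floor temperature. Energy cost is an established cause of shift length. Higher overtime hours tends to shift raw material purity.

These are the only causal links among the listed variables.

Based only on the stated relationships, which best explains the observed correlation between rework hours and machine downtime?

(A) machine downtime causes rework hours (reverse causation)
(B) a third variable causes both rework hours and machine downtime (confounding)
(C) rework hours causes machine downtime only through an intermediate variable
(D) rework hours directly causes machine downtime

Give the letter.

B

Order backlog causes rework hours (order backlog → defect rate → shift length → rework hours) and machine downtime (order backlog → changeover count → machine downtime) — a common cause creating the correlation.
There is no stated path from rework hours to machine downtime or from machine downtime to rework hours, so neither direct nor reverse causation applies.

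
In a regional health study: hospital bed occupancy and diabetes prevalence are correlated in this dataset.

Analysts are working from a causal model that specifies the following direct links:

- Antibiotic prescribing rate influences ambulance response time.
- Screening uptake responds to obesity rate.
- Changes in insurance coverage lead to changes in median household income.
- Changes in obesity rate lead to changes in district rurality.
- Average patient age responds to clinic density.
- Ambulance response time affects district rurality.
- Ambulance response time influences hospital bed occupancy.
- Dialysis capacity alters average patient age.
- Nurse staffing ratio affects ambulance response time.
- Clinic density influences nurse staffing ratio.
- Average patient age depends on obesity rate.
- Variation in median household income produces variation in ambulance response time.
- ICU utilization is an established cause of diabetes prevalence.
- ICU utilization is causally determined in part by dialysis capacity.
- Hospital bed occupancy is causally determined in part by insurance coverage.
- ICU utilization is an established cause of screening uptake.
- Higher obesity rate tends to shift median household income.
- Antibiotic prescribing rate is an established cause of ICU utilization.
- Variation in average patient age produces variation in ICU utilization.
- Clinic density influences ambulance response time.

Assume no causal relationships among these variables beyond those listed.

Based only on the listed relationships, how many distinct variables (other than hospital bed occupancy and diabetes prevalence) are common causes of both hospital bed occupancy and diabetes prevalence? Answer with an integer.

The common causes are: antibiotic prescribing rate (to hospital bed occupancy via antibiotic prescribing rate → ambulance response time → hospital bed occupancy; to diabetes prevalence via antibiotic prescribing rate → ICU utilization → diabetes prevalence); clinic density (to hospital bed occupancy via clinic density → ambulance response time → hospital bed occupancy; to diabetes prevalence via clinic density → average patient age → ICU utilization → diabetes prevalence); obesity rate (to hospital bed occupancy via obesity rate → median household income → ambulance response time → hospital bed occupancy; to diabetes prevalence via obesity rate → average patient age → ICU utilization → diabetes prevalence).
Every other variable lacks a causal path to at least one of hospital bed occupancy and diabetes prevalence.

3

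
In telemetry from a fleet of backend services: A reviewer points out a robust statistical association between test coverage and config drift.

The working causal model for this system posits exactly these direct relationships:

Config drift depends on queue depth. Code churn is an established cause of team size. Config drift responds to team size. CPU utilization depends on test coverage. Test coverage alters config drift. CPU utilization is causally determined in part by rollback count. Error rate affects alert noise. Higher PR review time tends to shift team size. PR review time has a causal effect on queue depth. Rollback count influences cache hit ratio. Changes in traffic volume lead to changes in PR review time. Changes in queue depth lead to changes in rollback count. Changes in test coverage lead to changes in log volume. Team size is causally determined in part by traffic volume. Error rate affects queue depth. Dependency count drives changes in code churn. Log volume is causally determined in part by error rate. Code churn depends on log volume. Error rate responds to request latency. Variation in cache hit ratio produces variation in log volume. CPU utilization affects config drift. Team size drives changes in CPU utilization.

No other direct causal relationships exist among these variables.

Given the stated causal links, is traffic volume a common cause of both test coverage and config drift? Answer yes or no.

no

Traffic volume has no stated causal path to test coverage. A confounder must cause both variables, so traffic volume does not qualify.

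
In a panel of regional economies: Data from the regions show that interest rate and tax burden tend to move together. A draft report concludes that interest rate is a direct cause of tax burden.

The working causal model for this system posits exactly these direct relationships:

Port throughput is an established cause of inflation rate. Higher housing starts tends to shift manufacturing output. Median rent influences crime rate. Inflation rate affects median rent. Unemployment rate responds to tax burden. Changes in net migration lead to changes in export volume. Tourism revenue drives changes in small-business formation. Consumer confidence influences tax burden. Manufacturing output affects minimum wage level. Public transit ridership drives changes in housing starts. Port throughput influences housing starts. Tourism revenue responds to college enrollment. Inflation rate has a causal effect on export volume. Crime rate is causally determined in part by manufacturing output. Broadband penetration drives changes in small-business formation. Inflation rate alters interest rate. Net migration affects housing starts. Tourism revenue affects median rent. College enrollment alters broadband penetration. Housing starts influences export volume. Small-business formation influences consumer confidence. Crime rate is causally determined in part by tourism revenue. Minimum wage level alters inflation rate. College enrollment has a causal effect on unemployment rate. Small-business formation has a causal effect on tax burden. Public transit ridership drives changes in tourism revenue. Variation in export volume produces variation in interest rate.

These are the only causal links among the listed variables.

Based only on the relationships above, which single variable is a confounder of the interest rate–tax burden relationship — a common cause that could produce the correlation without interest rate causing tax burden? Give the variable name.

public transit ridership

Public transit ridership has a causal path to interest rate (public transit ridership → housing starts → export volume → interest rate) and a separate causal path to tax burden (public transit ridership → tourism revenue → small-business formation → tax burden), so it is a common cause of both.
No stated relationship gives interest rate a causal route to tax burden, so the correlation is explained by the shared upstream cause rather than a direct effect.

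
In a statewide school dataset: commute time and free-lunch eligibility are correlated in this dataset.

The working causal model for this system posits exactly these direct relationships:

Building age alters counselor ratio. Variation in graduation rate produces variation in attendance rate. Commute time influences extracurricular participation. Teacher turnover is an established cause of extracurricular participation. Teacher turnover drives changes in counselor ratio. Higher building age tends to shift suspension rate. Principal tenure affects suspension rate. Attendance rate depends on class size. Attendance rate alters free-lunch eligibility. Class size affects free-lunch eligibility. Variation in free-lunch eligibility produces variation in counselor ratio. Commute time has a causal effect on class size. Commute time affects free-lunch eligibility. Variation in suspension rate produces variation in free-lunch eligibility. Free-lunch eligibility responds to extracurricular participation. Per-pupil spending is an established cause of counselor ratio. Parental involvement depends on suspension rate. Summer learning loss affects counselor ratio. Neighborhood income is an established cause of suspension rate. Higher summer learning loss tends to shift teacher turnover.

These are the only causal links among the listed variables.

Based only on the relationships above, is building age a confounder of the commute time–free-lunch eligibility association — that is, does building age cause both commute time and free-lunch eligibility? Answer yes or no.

no

Building age has no stated causal path to commute time. A confounder must cause both variables, so building age does not qualify.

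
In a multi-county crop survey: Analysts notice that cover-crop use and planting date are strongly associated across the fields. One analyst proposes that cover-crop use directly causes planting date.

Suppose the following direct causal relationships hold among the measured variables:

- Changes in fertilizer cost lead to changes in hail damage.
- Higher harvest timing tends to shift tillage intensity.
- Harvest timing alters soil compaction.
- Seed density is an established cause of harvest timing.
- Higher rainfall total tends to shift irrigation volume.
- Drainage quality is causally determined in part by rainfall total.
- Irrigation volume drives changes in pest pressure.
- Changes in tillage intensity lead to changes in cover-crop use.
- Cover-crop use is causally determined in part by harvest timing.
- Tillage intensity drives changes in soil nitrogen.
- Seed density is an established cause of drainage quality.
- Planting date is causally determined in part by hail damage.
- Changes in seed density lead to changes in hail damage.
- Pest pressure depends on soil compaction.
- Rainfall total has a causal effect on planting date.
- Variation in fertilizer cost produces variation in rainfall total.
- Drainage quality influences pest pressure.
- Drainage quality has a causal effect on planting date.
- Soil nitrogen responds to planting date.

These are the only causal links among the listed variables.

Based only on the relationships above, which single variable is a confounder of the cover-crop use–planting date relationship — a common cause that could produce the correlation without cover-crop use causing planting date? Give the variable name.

seed density

Seed density has a causal path to cover-crop use (seed density → harvest timing → cover-crop use) and a separate causal path to planting date (seed density → drainage quality → planting date), so it is a common cause of both.
No stated relationship gives cover-crop use a causal route to planting date, so the correlation is explained by the shared upstream cause rather than a direct effect.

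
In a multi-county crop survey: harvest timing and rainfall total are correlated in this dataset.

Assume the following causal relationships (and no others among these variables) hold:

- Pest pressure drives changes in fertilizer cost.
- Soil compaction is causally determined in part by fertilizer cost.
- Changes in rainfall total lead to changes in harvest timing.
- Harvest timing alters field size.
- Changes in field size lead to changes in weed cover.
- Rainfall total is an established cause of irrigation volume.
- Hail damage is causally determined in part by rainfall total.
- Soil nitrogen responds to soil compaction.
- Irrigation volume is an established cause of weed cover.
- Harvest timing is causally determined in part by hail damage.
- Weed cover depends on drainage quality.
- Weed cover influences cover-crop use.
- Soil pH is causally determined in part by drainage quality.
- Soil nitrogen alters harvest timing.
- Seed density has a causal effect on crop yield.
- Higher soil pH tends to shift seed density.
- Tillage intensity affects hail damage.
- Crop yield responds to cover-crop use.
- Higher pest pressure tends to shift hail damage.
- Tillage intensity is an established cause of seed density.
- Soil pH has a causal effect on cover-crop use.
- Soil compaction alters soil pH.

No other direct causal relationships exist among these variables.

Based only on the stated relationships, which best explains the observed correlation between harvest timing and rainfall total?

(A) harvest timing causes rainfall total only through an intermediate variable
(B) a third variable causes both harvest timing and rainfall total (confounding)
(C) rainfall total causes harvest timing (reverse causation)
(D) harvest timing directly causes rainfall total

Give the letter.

C

The stated link runs rainfall total → harvest timing; harvest timing has no causal path to rainfall total. No variable causes both, so confounding is ruled out. The correlation reflects reverse causation.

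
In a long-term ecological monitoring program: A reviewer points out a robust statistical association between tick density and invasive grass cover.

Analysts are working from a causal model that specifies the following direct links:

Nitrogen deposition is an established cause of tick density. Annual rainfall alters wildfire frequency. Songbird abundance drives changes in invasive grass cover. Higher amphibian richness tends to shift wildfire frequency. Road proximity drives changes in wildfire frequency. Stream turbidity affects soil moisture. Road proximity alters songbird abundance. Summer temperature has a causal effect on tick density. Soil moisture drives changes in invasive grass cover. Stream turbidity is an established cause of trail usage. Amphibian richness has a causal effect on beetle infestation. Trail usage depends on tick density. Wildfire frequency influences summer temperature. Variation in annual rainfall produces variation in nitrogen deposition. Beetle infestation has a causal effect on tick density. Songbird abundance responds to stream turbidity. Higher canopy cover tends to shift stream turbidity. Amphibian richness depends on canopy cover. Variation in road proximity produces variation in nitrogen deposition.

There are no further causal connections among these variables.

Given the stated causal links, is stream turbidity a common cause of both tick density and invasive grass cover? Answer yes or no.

Stream turbidity has no stated causal path to tick density. A confounder must cause both variables, so stream turbidity does not qualify.

no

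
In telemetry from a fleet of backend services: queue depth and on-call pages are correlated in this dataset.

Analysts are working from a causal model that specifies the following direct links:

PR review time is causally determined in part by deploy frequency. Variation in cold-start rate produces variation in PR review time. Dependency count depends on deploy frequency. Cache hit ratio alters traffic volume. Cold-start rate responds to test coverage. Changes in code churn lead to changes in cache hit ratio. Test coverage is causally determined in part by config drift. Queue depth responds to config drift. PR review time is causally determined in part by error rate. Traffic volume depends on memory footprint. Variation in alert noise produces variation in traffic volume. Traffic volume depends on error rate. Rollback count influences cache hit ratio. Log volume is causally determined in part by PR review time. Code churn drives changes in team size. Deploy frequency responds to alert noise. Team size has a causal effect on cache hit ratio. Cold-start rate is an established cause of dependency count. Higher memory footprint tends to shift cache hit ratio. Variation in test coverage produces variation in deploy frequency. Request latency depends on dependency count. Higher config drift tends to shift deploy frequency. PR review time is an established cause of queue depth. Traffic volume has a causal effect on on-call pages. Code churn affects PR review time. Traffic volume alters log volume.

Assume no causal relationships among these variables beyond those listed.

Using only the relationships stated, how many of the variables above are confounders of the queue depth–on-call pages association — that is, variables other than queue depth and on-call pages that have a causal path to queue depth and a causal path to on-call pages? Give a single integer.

The common causes are: alert noise (to queue depth via alert noise → deploy frequency → PR review time → queue depth; to on-call pages via alert noise → traffic volume → on-call pages); code churn (to queue depth via code churn → PR review time → queue depth; to on-call pages via code churn → cache hit ratio → traffic volume → on-call pages); error rate (to queue depth via error rate → PR review time → queue depth; to on-call pages via error rate → traffic volume → on-call pages).
Every other variable lacks a causal path to at least one of queue depth and on-call pages.

3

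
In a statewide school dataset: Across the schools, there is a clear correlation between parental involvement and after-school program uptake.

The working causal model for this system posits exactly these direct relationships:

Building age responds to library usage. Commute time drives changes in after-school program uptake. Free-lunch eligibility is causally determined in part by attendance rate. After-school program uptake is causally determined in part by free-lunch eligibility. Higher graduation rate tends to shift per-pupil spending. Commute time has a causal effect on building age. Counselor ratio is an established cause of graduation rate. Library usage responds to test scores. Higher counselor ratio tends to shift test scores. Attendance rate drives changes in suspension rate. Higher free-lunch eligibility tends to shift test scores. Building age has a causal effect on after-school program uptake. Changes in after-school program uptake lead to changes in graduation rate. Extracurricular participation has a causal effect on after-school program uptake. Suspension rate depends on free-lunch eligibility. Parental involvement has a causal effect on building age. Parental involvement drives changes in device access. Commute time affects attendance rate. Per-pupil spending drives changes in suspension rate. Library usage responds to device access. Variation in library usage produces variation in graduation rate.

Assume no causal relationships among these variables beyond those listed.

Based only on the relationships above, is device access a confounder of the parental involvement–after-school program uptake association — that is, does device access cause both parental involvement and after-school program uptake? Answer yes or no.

no

Device access has no stated causal path to parental involvement. A confounder must cause both variables, so device access does not qualify.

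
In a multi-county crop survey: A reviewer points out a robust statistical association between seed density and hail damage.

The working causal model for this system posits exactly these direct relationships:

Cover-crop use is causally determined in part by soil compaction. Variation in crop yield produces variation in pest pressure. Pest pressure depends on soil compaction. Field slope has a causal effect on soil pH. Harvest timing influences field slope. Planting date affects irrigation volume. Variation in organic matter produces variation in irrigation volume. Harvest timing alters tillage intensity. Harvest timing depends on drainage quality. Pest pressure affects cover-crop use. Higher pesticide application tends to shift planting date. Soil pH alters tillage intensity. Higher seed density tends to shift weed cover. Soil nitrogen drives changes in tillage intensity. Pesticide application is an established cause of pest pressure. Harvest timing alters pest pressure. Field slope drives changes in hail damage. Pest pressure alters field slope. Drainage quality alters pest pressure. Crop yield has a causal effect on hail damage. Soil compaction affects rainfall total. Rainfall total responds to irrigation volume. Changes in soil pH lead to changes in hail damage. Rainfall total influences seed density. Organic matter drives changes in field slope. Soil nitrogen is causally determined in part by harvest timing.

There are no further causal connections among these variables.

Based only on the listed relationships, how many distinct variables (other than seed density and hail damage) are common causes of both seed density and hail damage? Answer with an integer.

3

The common causes are: organic matter (to seed density via organic matter → irrigation volume → rainfall total → seed density; to hail damage via organic matter → field slope → hail damage); pesticide application (to seed density via pesticide application → planting date → irrigation volume → rainfall total → seed density; to hail damage via pesticide application → pest pressure → field slope → hail damage); soil compaction (to seed density via soil compaction → rainfall total → seed density; to hail damage via soil compaction → pest pressure → field slope → hail damage).
Every other variable lacks a causal path to at least one of seed density and hail damage.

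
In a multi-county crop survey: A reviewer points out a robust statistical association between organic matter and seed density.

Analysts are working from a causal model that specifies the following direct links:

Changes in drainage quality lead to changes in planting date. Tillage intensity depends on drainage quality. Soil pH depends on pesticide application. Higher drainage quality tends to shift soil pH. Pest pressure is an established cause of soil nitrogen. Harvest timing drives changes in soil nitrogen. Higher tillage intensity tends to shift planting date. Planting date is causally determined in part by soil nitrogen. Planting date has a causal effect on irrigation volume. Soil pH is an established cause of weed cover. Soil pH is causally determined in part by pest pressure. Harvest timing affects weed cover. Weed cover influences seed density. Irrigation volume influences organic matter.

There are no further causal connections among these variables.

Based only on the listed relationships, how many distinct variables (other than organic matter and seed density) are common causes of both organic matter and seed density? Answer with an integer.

The common causes are: drainage quality (to organic matter via drainage quality → planting date → irrigation volume → organic matter; to seed density via drainage quality → soil pH → weed cover → seed density); harvest timing (to organic matter via harvest timing → soil nitrogen → planting date → irrigation volume → organic matter; to seed density via harvest timing → weed cover → seed density); pest pressure (to organic matter via pest pressure → soil nitrogen → planting date → irrigation volume → organic matter; to seed density via pest pressure → soil pH → weed cover → seed density).
Every other variable lacks a causal path to at least one of organic matter and seed density.

3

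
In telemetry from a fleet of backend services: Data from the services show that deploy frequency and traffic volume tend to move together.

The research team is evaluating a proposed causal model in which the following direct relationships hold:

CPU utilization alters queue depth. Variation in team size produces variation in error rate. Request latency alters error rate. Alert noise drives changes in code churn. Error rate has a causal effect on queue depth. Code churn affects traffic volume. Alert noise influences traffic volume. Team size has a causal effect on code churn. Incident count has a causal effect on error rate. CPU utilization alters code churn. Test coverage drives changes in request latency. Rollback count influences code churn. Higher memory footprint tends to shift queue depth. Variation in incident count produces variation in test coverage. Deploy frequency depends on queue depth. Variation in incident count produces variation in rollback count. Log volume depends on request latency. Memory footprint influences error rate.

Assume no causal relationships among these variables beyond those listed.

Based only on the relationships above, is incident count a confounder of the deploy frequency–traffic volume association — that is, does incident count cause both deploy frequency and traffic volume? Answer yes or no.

Incident count has a causal path to deploy frequency (incident count → error rate → queue depth → deploy frequency) and to traffic volume (incident count → rollback count → code churn → traffic volume), so it is a common cause of both — a confounder.

yes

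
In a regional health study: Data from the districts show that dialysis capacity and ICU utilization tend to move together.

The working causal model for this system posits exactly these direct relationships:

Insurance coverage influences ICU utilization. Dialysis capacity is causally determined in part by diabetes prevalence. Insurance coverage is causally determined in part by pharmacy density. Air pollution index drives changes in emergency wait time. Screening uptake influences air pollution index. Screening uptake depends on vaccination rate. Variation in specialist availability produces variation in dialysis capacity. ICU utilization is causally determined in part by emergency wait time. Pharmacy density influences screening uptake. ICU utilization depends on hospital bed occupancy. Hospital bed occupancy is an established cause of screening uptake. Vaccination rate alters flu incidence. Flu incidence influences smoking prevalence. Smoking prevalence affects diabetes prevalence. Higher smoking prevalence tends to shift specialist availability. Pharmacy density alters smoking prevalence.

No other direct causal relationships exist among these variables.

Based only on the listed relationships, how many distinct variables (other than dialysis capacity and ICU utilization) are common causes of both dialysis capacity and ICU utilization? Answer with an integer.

The common causes are: pharmacy density (to dialysis capacity via pharmacy density → smoking prevalence → specialist availability → dialysis capacity; to ICU utilization via pharmacy density → insurance coverage → ICU utilization); vaccination rate (to dialysis capacity via vaccination rate → flu incidence → smoking prevalence → specialist availability → dialysis capacity; to ICU utilization via vaccination rate → screening uptake → air pollution index → emergency wait time → ICU utilization).
Every other variable lacks a causal path to at least one of dialysis capacity and ICU utilization.

2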